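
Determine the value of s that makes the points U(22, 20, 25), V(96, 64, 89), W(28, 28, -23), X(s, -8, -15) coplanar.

The points are coplanar iff UV · (UW × UX) = 0.
Expanding, this is linear in s: (-2624)s + (-65600) = 0.
So s = -25.

-25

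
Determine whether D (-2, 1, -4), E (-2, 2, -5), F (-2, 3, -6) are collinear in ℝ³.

DE = (0, 1, -1), DF = (0, 2, -2).
DE × DF = (0, 0, 0).
The cross product vanishes, so the three points are collinear.

Yes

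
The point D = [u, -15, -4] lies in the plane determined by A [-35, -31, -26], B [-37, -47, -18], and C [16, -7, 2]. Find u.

3

A normal to the plane is n = AB × AC = (-640, 464, 768).
D lies in the plane iff n · AD = 0.
This gives (-640)u + (1920) = 0, so u = 3.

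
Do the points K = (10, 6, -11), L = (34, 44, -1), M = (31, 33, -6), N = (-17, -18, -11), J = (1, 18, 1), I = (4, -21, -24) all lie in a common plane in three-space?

Yes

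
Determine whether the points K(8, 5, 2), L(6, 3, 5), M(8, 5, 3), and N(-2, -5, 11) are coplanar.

With K as base: KL = (-2, -2, 3), KM = (0, 0, 1), KN = (-10, -10, 9).
KM × KN = (10, -10, 0).
KL · (KM × KN) = 0.
The scalar triple product vanishes, so the four points are coplanar.

Yes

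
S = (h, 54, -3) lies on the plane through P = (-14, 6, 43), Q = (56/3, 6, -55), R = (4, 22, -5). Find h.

The plane through P, Q, R has equation 1568x − 196y + (1568/3)z = -1960/3.
Substituting S: (1568)h + (-12152) = -1960/3, so h = 22/3.

22/3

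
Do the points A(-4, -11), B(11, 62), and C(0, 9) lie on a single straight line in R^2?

AB = (15, 73), AC = (4, 20).
det[AB; AC] = (15)(20) − (73)(4) = 8.
The determinant is nonzero, so they are not collinear.

No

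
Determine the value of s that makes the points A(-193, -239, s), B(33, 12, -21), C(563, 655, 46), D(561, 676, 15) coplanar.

-80

The points are coplanar iff AB · (AC × AD) = 0.
Expanding, this is linear in s: (-12416)s + (-993280) = 0.
So s = -80.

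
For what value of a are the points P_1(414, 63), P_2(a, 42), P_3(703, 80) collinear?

The three points are collinear iff det[P_1P_2; P_1P_3] = 0.
This determinant is linear in a: (17)a + (-969) = 0, so a = 57.

57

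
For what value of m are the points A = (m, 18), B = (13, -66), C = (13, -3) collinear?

13

The three points are collinear iff det[AB; AC] = 0.
This determinant is linear in m: (-63)m + (819) = 0, so m = 13.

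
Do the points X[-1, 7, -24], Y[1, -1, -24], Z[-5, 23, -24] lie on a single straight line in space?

Yes

XY = (2, -8, 0), XZ = (-4, 16, 0).
XY × XZ = (0, 0, 0).
The cross product vanishes, so the three points are collinear.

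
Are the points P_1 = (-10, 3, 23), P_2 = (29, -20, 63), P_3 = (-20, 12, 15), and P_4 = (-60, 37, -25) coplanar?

The four points are coplanar iff the 3×3 determinant with rows P_1P_2, P_1P_3, P_1P_4 is zero.
Rows: (39, -23, 40), (-10, 9, -8), (-50, 34, -48).
Expanding along the first row: (39)(-160) − (-23)(80) + (40)(110) = 0.
Zero determinant ⇒ coplanar.

Yes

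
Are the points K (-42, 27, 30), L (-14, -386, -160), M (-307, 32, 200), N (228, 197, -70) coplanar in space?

No

The four points are coplanar iff the 3×3 determinant with rows KL, KM, KN is zero.
Rows: (28, -413, -190), (-265, 5, 170), (270, 170, -100).
Expanding along the first row: (28)(-29400) − (-413)(-19400) + (-190)(-46400) = -19400.
Nonzero ⇒ not coplanar.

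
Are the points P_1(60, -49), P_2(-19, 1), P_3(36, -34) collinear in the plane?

P_1P_2 = (-79, 50), P_1P_3 = (-24, 15).
det[P_1P_2; P_1P_3] = (-79)(15) − (50)(-24) = 15.
The determinant is nonzero, so they are not collinear.

No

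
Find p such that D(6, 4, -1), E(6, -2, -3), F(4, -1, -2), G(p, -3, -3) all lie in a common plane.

5

Coplanarity ⇔ det[DE; DF; DG] = 0.
Expanding, this is linear in p: (-4)p + (20) = 0.
So p = 5.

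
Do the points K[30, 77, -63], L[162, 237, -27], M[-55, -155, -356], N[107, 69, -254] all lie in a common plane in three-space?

With K as base: KL = (132, 160, 36), KM = (-85, -232, -293), KN = (77, -8, -191).
KM × KN = (41968, -38796, 18544).
KL · (KM × KN) = 0.
The scalar triple product vanishes, so the four points are coplanar.

Yes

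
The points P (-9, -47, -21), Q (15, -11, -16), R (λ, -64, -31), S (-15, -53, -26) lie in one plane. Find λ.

Coplanarity ⇔ det[PQ; PR; PS] = 0.
Expanding, this is linear in λ: (150)λ + (3600) = 0.
So λ = -24.

-24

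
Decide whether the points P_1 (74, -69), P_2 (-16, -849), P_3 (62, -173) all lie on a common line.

Yes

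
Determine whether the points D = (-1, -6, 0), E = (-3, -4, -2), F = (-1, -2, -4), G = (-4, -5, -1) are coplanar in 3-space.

Yes

With D as base: DE = (-2, 2, -2), DF = (0, 4, -4), DG = (-3, 1, -1).
DF × DG = (0, 12, 12).
DE · (DF × DG) = 0.
The scalar triple product vanishes, so the four points are coplanar.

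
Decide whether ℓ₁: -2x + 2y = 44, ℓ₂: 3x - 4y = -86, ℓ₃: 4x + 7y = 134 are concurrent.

No

Intersecting ℓ₁ and ℓ₂: solving the 2×2 system gives (x, y) = (-2, 20).
Substitute into ℓ₃: (4)(-2) + (7)(20) = 132.
But ℓ₃ requires 134 ≠ 132, so the three lines have no common point.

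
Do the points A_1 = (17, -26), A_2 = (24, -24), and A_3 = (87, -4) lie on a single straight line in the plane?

No

A_1A_2 = (7, 2), A_1A_3 = (70, 22).
If collinear, A_1A_3 would be a scalar multiple of A_1A_2. But (7)·(22) ≠ (2)·(70) (difference 14), so they are not parallel; the points are not collinear.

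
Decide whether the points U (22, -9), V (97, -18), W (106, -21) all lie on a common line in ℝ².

UV = (75, -9), UW = (84, -12).
If collinear, UW would be a scalar multiple of UV. But (75)·(-12) ≠ (-9)·(84) (difference -144), so they are not parallel; the points are not collinear.

No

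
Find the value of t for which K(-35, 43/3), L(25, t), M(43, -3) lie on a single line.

1

The three points are collinear iff det[KL; KM] = 0.
This determinant is linear in t: (-78)t + (78) = 0, so t = 1.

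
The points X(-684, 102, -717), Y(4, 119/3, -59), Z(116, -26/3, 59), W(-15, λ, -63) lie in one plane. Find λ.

Normal to plane XYZ: n = (24448, -7488, -26272); plane equation n·P = 1350816.
Requiring n·W = 1350816: (-7488)λ + (1288416) = 1350816.
So λ = -25/3.

-25/3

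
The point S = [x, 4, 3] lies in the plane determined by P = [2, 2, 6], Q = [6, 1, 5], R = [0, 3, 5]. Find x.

The plane through P, Q, R has equation 2x + 6y + 2z = 28.
Substituting S: (2)x + (30) = 28, so x = -1.

-1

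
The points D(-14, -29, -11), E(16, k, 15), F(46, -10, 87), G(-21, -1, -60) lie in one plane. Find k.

-1

The points are coplanar iff DE · (DF × DG) = 0.
Expanding, this is linear in k: (2254)k + (2254) = 0.
So k = -1.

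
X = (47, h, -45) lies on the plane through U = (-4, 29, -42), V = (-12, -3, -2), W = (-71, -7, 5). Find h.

30

The plane through U, V, W has equation −64x − 2304y − 1856z = 11392.
Substituting X: (-2304)h + (80512) = 11392, so h = 30.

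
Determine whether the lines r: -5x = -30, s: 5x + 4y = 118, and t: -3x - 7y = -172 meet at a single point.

The three lines meet at one point iff the augmented coefficient matrix [aᵢ bᵢ cᵢ] has rank < 3, i.e. its determinant vanishes.
Here the determinant is 0.
It vanishes, so the lines are concurrent at (6, 22).

Yes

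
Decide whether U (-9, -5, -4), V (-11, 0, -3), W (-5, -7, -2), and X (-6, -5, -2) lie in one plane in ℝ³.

No

A normal to the plane through U, V, W is n = UV × UW = (12, 8, -16).
The plane has equation n·P = -84. For X: n·X = -80.
-80 ≠ -84, so X is off the plane.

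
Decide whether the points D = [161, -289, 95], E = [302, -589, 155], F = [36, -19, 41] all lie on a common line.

DE = (141, -300, 60), DF = (-125, 270, -54).
Comparing components 3 and 1: (60)(-125) − (141)(-54) = 114 ≠ 0, so DE and DF are not parallel and the points are not collinear.

No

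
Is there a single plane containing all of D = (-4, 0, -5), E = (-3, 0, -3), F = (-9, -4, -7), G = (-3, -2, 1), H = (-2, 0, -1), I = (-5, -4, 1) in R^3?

The plane through D, E, F has normal n = DE × DF = (8, -8, -4) and equation n·P = -12.
Checking the remaining points: n·G = -12, n·H = -12, n·I = -12.
All equal -12, so all 6 points lie in one plane.

Yes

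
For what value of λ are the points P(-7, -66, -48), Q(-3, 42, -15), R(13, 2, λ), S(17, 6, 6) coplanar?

-1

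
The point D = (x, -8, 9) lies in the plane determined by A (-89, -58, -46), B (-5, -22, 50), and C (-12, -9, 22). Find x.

A normal to the plane is n = AB × AC = (-2256, 1680, 1344).
D lies in the plane iff n · AD = 0.
This gives (-2256)x + (-42864) = 0, so x = -19.

-19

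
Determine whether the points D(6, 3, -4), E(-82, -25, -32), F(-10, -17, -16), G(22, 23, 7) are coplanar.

A normal to the plane through D, E, F is n = DE × DF = (-224, -608, 1312).
The plane has equation n·P = -8416. For G: n·G = -9728.
-9728 ≠ -8416, so G is off the plane.

No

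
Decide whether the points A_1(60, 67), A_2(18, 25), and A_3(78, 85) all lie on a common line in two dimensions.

Yes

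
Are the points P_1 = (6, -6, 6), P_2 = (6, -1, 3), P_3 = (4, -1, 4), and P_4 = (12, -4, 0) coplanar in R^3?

The four points are coplanar iff the 3×3 determinant with rows P_1P_2, P_1P_3, P_1P_4 is zero.
Rows: (0, 5, -3), (-2, 5, -2), (6, 2, -6).
Expanding along the first row: (0)(-26) − (5)(24) + (-3)(-34) = -18.
Nonzero ⇒ not coplanar.

No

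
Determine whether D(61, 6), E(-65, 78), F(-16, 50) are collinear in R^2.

DE = (-126, 72), DF = (-77, 44).
det[DE; DF] = (-126)(44) − (72)(-77) = 0.
The determinant is zero, so the points are collinear.

Yes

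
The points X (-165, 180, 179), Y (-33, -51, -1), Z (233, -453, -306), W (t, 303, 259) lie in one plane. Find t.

The points are coplanar iff XY · (XZ × XW) = 0.
Expanding, this is linear in t: (-1905)t + (-581025) = 0.
So t = -305.

-305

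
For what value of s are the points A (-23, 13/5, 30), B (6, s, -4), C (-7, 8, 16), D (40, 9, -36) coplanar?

Normal to plane ACD: n = (-1334/5, 174, -1189/5); plane equation n·P = -2726/5.
Requiring n·B = -2726/5: (174)s + (-3248/5) = -2726/5.
So s = 3/5.

3/5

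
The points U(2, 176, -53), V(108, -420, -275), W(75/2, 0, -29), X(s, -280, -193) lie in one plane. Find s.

169/2

Coplanarity ⇔ det[UV; UW; UX] = 0.
Expanding, this is linear in s: (-53376)s + (4510272) = 0.
So s = 169/2.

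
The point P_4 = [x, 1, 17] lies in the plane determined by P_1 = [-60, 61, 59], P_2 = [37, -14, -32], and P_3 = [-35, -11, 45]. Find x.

Coplanarity requires P_1P_2 · (P_1P_3 × P_1P_4) = 0.
P_1P_2 = (97, -75, -91), P_1P_3 = (25, -72, -14); the triple product is linear in x with coefficient -5502 and constant term -60522.
Setting it to zero: x = -11.

-11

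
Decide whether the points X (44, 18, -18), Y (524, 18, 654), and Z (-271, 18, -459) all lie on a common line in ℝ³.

Yes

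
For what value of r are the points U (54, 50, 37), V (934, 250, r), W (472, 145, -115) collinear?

-283

Collinearity requires UV × UW = 0; each component is linear in r.
The x-component gives (-95)r + (-26885) = 0, so r = -283.
The remaining components then also vanish.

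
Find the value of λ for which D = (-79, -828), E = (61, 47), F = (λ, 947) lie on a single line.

205

The three points are collinear iff det[DE; DF] = 0.
This determinant is linear in λ: (-875)λ + (179375) = 0, so λ = 205.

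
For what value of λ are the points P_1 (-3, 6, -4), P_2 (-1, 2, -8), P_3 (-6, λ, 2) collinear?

12

Direction P_1P_2 = (2, -4, -4). From the x-coordinate of P_3, the parameter along the line is τ = (-6 − (-3))/2 = -3/2.
Then λ = 6 + (-3/2)·(-4) = 12.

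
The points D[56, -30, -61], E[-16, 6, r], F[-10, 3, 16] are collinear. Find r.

23

Direction DF = (-66, 33, 77). From the x-coordinate of E, the parameter along the line is τ = (-16 − 56)/(-66) = 12/11.
Then r = (-61) + 12/11·(77) = 23.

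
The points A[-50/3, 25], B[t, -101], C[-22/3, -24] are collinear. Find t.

22/3

Collinearity: (B − A) must be parallel to (C − A) = (28/3, -49).
Cross-multiplying the components: (t − (-50/3))·(-49) = (-126)·(28/3).
Solving gives t = 22/3.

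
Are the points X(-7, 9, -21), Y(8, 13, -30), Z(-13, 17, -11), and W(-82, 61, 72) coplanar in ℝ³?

A normal to the plane through X, Y, Z is n = XY × XZ = (112, -96, 144).
The plane has equation n·P = -4672. For W: n·W = -4672.
Equal, so W lies in the plane and all four are coplanar.

Yes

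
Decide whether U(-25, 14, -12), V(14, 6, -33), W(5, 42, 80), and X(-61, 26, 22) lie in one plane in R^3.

A normal to the plane through U, V, W is n = UV × UW = (-148, -4218, 1332).
The plane has equation n·P = -71336. For X: n·X = -71336.
Equal, so X lies in the plane and all four are coplanar.

Yes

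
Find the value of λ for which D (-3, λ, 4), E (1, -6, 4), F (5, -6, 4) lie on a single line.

-6

Collinearity requires DE × DF = 0; each component is linear in λ.
The z-component gives (4)λ + (24) = 0, so λ = -6.
The remaining components then also vanish.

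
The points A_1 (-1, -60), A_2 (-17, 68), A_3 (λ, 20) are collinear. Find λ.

Collinearity: (A_3 − A_1) must be parallel to (A_2 − A_1) = (-16, 128).
Cross-multiplying the components: (λ − (-1))·(128) = (80)·(-16).
Solving gives λ = -11.

-11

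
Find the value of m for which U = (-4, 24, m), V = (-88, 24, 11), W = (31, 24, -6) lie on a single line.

Collinearity requires UV × UW = 0; each component is linear in m.
The y-component gives (-119)m + (-119) = 0, so m = -1.
The remaining components then also vanish.

-1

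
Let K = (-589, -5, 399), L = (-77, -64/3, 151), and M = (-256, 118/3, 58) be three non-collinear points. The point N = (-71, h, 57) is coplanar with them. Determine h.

19/3

A normal to the plane is n = KL × KM = (49693/3, 92008, 84413/3).
N lies in the plane iff n · KN = 0.
This gives (92008)h + (-1748152/3) = 0, so h = 19/3.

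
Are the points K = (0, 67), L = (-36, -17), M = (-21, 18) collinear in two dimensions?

Yes

KL = (-36, -84), KM = (-21, -49).
Twice the signed area of △KLM is (-36)(-49) − (-84)(-21) = 0.
The triangle is degenerate (zero area), so the points are collinear.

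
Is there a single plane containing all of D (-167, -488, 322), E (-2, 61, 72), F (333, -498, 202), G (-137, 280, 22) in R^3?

A normal to the plane through D, E, F is n = DE × DF = (-68380, -105200, -276150).
The plane has equation n·P = -26163240. For G: n·G = -26163240.
Equal, so G lies in the plane and all four are coplanar.

Yes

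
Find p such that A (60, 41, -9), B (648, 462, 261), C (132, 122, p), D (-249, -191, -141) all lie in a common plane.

Normal to plane ABD: n = (7068, -5814, -6327); plane equation n·P = 242649.
Requiring n·C = 242649: (-6327)p + (223668) = 242649.
So p = -3.

-3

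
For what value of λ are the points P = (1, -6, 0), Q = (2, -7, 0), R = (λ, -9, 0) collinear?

Collinearity requires PQ × PR = 0; each component is linear in λ.
The z-component gives (1)λ + (-4) = 0, so λ = 4.
The remaining components then also vanish.

4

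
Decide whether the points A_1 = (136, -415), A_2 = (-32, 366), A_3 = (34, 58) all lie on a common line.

No

A_1A_2 = (-168, 781), A_1A_3 = (-102, 473).
det[A_1A_2; A_1A_3] = (-168)(473) − (781)(-102) = 198.
The determinant is nonzero, so they are not collinear.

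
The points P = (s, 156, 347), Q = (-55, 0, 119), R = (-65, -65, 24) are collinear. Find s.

-31

Collinearity requires PQ × PR = 0; each component is linear in s.
The y-component gives (-95)s + (-2945) = 0, so s = -31.
The remaining components then also vanish.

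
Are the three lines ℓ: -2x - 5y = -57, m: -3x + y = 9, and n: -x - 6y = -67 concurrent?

No

Intersecting ℓ and m: solving the 2×2 system gives (x, y) = (12/17, 189/17).
Substitute into n: (-1)(12/17) + (-6)(189/17) = -1146/17.
But n requires -67 ≠ -1146/17, so the three lines have no common point.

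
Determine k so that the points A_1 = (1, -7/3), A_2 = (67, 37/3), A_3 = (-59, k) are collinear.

Collinearity: (A_3 − A_1) must be parallel to (A_2 − A_1) = (66, 44/3).
Cross-multiplying the components: (k − (-7/3))·(66) = (-60)·(44/3).
Solving gives k = -47/3.

-47/3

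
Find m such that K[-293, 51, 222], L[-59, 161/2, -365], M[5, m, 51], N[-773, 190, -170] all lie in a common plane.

Coplanarity ⇔ det[KL; KM; KN] = 0.
Expanding, this is linear in m: (-373488)m + (6162552) = 0.
So m = 33/2.

33/2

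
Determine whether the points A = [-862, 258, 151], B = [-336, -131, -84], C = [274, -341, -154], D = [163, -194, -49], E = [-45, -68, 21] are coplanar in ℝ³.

The plane through A, B, C has normal n = AB × AC = (-22120, -106530, 126830) and equation n·P = 10734030.
Checking the remaining points: n·D = 10846590, n·E = 10902870.
Since n·D = 10846590 ≠ 10734030, D is off the plane and the points are not all coplanar.

No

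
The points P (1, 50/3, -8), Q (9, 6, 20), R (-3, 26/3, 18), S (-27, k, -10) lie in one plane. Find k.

22

The points are coplanar iff PQ · (PR × PS) = 0.
Expanding, this is linear in k: (-320)k + (7040) = 0.
So k = 22.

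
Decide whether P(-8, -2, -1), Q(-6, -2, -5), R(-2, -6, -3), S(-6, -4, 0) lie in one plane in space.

With P as base: PQ = (2, 0, -4), PR = (6, -4, -2), PS = (2, -2, 1).
PR × PS = (-8, -10, -4).
PQ · (PR × PS) = 0.
The scalar triple product vanishes, so the four points are coplanar.

Yes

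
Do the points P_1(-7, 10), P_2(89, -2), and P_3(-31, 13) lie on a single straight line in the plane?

Yes

P_1P_2 = (96, -12), P_1P_3 = (-24, 3).
Twice the signed area of △P_1P_2P_3 is (96)(3) − (-12)(-24) = 0.
The triangle is degenerate (zero area), so the points are collinear.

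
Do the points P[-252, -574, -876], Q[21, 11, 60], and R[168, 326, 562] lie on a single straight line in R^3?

PQ = (273, 585, 936), PR = (420, 900, 1438).
Comparing components 2 and 3: (585)(1438) − (936)(900) = -1170 ≠ 0, so PQ and PR are not parallel and the points are not collinear.

No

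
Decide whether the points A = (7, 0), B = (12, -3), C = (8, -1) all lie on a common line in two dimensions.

No

AB = (5, -3), AC = (1, -1).
det[AB; AC] = (5)(-1) − (-3)(1) = -2.
The determinant is nonzero, so they are not collinear.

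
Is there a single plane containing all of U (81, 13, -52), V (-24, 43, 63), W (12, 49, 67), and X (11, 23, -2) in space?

Yes

The four points are coplanar iff the 3×3 determinant with rows UV, UW, UX is zero.
Rows: (-105, 30, 115), (-69, 36, 119), (-70, 10, 50).
Expanding along the first row: (-105)(610) − (30)(4880) + (115)(1830) = 0.
Zero determinant ⇒ coplanar.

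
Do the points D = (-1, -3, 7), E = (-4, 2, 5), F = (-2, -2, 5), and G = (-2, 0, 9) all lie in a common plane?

Yes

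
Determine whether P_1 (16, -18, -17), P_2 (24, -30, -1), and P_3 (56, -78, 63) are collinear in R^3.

Yes

P_1P_2 = (8, -12, 16), P_1P_3 = (40, -60, 80).
P_1P_2 × P_1P_3 = (0, 0, 0).
The cross product vanishes, so the three points are collinear.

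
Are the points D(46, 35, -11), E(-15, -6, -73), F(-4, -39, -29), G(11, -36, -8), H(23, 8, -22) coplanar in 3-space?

The plane through D, E, F has normal n = DE × DF = (-3850, 2002, 2464) and equation n·P = -134134.
Checking the remaining points: n·G = -134134, n·H = -126742.
Since n·H = -126742 ≠ -134134, H is off the plane and the points are not all coplanar.

No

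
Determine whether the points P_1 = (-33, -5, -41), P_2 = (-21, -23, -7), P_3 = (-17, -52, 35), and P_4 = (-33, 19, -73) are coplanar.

Yes

With P_1 as base: P_1P_2 = (12, -18, 34), P_1P_3 = (16, -47, 76), P_1P_4 = (0, 24, -32).
P_1P_3 × P_1P_4 = (-320, 512, 384).
P_1P_2 · (P_1P_3 × P_1P_4) = 0.
The scalar triple product vanishes, so the four points are coplanar.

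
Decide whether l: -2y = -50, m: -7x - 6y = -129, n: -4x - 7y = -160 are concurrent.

No

Lines aᵢx + bᵢy = cᵢ with pairwise distinct directions are concurrent exactly when det[aᵢ bᵢ cᵢ] = 0.
Here the determinant is -42.
Nonzero, so no common point exists.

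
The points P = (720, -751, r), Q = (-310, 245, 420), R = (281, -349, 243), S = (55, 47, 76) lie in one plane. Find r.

57

Coplanarity ⇔ det[PQ; PR; PS] = 0.
Expanding, this is linear in r: (-99792)r + (5688144) = 0.
So r = 57.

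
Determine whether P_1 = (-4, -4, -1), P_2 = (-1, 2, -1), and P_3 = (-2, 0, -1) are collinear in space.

Yes

P_1P_2 = (3, 6, 0), P_1P_3 = (2, 4, 0).
P_1P_2 × P_1P_3 = (0, 0, 0).
The cross product vanishes, so the three points are collinear.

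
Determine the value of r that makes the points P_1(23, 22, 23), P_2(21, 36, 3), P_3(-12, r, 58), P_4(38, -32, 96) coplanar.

12

Normal to plane P_1P_2P_4: n = (-58, -154, -102); plane equation n·P = -7068.
Requiring n·P_3 = -7068: (-154)r + (-5220) = -7068.
So r = 12.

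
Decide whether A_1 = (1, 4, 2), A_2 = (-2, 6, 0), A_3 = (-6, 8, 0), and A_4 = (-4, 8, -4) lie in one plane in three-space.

Yes

With A_1 as base: A_1A_2 = (-3, 2, -2), A_1A_3 = (-7, 4, -2), A_1A_4 = (-5, 4, -6).
A_1A_3 × A_1A_4 = (-16, -32, -8).
A_1A_2 · (A_1A_3 × A_1A_4) = 0.
The scalar triple product vanishes, so the four points are coplanar.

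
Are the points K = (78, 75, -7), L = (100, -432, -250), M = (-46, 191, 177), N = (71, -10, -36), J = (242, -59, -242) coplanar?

No

The plane through K, L, M has normal n = KL × KM = (-65100, 26084, -60316) and equation n·P = -2699288.
Checking the remaining points: n·N = -2711564, n·J = -2696684.
Since n·N = -2711564 ≠ -2699288, N is off the plane and the points are not all coplanar.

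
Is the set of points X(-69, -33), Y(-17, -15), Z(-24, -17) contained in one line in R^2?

XY = (52, 18), XZ = (45, 16).
If collinear, XZ would be a scalar multiple of XY. But (52)·(16) ≠ (18)·(45) (difference 22), so they are not parallel; the points are not collinear.

No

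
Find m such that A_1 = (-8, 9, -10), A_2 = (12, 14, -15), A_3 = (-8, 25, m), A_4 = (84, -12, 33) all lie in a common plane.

-34

The points are coplanar iff A_1A_2 · (A_1A_3 × A_1A_4) = 0.
Expanding, this is linear in m: (880)m + (29920) = 0.
So m = -34.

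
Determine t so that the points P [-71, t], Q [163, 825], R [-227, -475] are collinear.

45

The three points are collinear iff det[PQ; PR] = 0.
This determinant is linear in t: (-390)t + (17550) = 0, so t = 45.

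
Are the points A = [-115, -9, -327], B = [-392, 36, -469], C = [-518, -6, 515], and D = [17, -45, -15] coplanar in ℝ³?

Yes

A normal to the plane through A, B, C is n = AB × AC = (38316, 290460, 17304).
The plane has equation n·P = -12678888. For D: n·D = -12678888.
Equal, so D lies in the plane and all four are coplanar.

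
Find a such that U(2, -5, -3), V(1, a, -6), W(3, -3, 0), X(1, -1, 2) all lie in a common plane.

-7

Coplanarity ⇔ det[UV; UW; UX] = 0.
Expanding, this is linear in a: (-8)a + (-56) = 0.
So a = -7.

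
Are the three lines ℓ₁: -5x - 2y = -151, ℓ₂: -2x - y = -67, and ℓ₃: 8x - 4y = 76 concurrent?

No

Lines aᵢx + bᵢy = cᵢ with pairwise distinct directions are concurrent exactly when det[aᵢ bᵢ cᵢ] = 0.
Here the determinant is 72.
Nonzero, so no common point exists.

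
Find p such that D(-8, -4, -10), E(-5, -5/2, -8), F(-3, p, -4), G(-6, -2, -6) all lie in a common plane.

Normal to plane DEG: n = (2, -8, 3); plane equation n·P = -14.
Requiring n·F = -14: (-8)p + (-18) = -14.
So p = -1/2.

-1/2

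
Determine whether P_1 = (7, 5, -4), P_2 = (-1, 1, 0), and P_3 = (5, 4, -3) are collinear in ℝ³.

Yes

P_1P_2 = (-8, -4, 4), P_1P_3 = (-2, -1, 1).
P_1P_2 × P_1P_3 = (0, 0, 0).
The cross product vanishes, so the three points are collinear.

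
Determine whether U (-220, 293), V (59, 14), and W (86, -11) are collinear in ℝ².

No

UV = (279, -279), UW = (306, -304).
Twice the signed area of △UVW is (279)(-304) − (-279)(306) = 558.
The area is nonzero, so the three points are not collinear.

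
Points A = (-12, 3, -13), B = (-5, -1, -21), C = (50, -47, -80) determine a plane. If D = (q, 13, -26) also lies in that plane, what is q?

-4

A normal to the plane is n = AB × AC = (-132, -27, -102).
D lies in the plane iff n · AD = 0.
This gives (-132)q + (-528) = 0, so q = -4.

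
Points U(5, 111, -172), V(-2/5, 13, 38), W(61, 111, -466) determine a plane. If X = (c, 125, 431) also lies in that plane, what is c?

-574/5

A normal to the plane is n = UV × UW = (28812, 50862/5, 5488).
X lies in the plane iff n · UX = 0.
This gives (28812)c + (16538088/5) = 0, so c = -574/5.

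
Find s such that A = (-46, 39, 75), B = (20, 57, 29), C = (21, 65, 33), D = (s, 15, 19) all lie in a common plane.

2

Normal to plane ABC: n = (440, -310, 510); plane equation n·P = 5920.
Requiring n·D = 5920: (440)s + (5040) = 5920.
So s = 2.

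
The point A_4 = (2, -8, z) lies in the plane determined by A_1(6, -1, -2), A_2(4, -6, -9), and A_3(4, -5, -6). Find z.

-7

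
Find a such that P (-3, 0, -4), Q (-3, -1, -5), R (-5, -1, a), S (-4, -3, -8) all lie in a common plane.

-7

The points are coplanar iff PQ · (PR × PS) = 0.
Expanding, this is linear in a: (1)a + (7) = 0.
So a = -7.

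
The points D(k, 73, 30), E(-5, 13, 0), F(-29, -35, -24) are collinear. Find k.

Collinearity requires DE × DF = 0; each component is linear in k.
The y-component gives (-24)k + (600) = 0, so k = 25.
The remaining components then also vanish.

25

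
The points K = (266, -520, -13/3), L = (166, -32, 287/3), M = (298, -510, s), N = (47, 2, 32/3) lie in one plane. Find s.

Normal to plane KLN: n = (-44880, -20400, 54672); plane equation n·P = -1566992.
Requiring n·M = -1566992: (54672)s + (-2970240) = -1566992.
So s = 77/3.

77/3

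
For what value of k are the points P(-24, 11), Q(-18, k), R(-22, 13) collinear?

Collinearity: (Q − P) must be parallel to (R − P) = (2, 2).
Cross-multiplying the components: (k − 11)·(2) = (6)·(2).
Solving gives k = 17.

17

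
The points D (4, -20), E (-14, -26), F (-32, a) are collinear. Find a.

The three points are collinear iff det[DE; DF] = 0.
This determinant is linear in a: (-18)a + (-576) = 0, so a = -32.

-32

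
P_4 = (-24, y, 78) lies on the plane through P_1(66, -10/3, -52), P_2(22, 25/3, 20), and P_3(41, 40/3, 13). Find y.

A normal to the plane is n = P_1P_2 × P_1P_3 = (-1325/3, 1060, -1325/3).
P_4 lies in the plane iff n · P_1P_4 = 0.
This gives (1060)y + (-42400/3) = 0, so y = 40/3.

40/3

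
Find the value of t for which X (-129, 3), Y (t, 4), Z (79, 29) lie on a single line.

-121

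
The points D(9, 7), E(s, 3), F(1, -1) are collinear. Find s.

5

The three points are collinear iff det[DE; DF] = 0.
This determinant is linear in s: (-8)s + (40) = 0, so s = 5.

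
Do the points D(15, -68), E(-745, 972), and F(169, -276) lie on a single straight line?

No

DE = (-760, 1040), DF = (154, -208).
det[DE; DF] = (-760)(-208) − (1040)(154) = -2080.
The determinant is nonzero, so they are not collinear.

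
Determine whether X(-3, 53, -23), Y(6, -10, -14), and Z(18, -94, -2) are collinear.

Yes

XY = (9, -63, 9), XZ = (21, -147, 21).
Each component of XZ is 7/3 times the corresponding component of XY, so XZ = 7/3·XY and the points are collinear.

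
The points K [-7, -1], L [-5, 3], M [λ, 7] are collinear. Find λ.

Collinearity: (M − K) must be parallel to (L − K) = (2, 4).
Cross-multiplying the components: (λ − (-7))·(4) = (8)·(2).
Solving gives λ = -3.

-3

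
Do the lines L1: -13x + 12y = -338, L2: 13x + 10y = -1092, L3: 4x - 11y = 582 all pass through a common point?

No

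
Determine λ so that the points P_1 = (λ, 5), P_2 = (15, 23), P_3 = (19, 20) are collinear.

39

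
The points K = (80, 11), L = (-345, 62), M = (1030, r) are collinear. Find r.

-103

The three points are collinear iff det[KL; KM] = 0.
This determinant is linear in r: (-425)r + (-43775) = 0, so r = -103.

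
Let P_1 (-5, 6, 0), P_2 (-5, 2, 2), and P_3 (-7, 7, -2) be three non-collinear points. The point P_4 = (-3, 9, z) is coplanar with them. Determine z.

Coplanarity requires P_1P_2 · (P_1P_3 × P_1P_4) = 0.
P_1P_2 = (0, -4, 2), P_1P_3 = (-2, 1, -2); the triple product is linear in z with coefficient -8 and constant term 0.
Setting it to zero: z = 0.

0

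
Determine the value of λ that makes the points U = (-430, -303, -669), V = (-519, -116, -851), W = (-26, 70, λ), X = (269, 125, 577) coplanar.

39

The points are coplanar iff UV · (UW × UX) = 0.
Expanding, this is linear in λ: (168805)λ + (-6583395) = 0.
So λ = 39.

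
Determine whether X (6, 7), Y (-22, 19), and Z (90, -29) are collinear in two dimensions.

XY = (-28, 12), XZ = (84, -36).
Twice the signed area of △XYZ is (-28)(-36) − (12)(84) = 0.
The triangle is degenerate (zero area), so the points are collinear.

Yes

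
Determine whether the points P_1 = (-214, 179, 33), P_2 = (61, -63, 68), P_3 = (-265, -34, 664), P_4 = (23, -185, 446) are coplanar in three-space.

A normal to the plane through P_1, P_2, P_3 is n = P_1P_2 × P_1P_3 = (-145247, -175310, -70917).
The plane has equation n·P = -2637893. For P_4: n·P_4 = -2537313.
-2537313 ≠ -2637893, so P_4 is off the plane.

No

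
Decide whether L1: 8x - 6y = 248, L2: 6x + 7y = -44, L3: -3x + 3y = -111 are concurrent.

Lines aᵢx + bᵢy = cᵢ with pairwise distinct directions are concurrent exactly when det[aᵢ bᵢ cᵢ] = 0.
Here the determinant is -276.
Nonzero, so no common point exists.

No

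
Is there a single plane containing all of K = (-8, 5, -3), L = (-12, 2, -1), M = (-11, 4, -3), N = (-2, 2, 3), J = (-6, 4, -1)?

The plane through K, L, M has normal n = KL × KM = (2, -6, -5) and equation n·P = -31.
Checking the remaining points: n·N = -31, n·J = -31.
All equal -31, so all 5 points lie in one plane.

Yes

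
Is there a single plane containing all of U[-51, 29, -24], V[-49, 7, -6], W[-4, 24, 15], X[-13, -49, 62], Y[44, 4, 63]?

No

The plane through U, V, W has normal n = UV × UW = (-768, 768, 1024) and equation n·P = 36864.
Checking the remaining points: n·X = 35840, n·Y = 33792.
Since n·X = 35840 ≠ 36864, X is off the plane and the points are not all coplanar.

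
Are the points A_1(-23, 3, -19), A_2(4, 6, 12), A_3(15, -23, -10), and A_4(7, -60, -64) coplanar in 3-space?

No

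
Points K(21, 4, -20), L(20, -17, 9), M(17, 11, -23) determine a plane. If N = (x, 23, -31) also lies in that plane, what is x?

Coplanarity requires KL · (KM × KN) = 0.
KL = (-1, -21, 29), KM = (-4, 7, -3); the triple product is linear in x with coefficient -140 and constant term 1680.
Setting it to zero: x = 12.

12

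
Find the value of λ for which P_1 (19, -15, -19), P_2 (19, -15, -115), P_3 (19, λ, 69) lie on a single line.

-15

Collinearity requires P_1P_2 × P_1P_3 = 0; each component is linear in λ.
The x-component gives (96)λ + (1440) = 0, so λ = -15.
The remaining components then also vanish.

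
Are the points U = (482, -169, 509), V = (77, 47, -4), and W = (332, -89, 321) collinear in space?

UV = (-405, 216, -513), UW = (-150, 80, -188).
UV × UW = (432, 810, 0).
The cross product is nonzero, so the points do not lie on one line.

No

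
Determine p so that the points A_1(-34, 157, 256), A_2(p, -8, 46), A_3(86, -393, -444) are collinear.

2

Collinearity requires A_1A_2 × A_1A_3 = 0; each component is linear in p.
The y-component gives (700)p + (-1400) = 0, so p = 2.
The remaining components then also vanish.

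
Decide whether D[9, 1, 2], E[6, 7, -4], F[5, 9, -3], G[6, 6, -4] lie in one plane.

A normal to the plane through D, E, F is n = DE × DF = (18, 9, 0).
The plane has equation n·P = 171. For G: n·G = 162.
162 ≠ 171, so G is off the plane.

No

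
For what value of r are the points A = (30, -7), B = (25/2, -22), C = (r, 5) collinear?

44

The three points are collinear iff det[AB; AC] = 0.
This determinant is linear in r: (15)r + (-660) = 0, so r = 44.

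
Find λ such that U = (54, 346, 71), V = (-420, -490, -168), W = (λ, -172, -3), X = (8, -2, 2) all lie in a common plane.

128

The points are coplanar iff UV · (UW × UX) = 0.
Expanding, this is linear in λ: (25488)λ + (-3262464) = 0.
So λ = 128.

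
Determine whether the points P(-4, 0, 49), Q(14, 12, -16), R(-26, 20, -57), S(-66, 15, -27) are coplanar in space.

No

The four points are coplanar iff the 3×3 determinant with rows PQ, PR, PS is zero.
Rows: (18, 12, -65), (-22, 20, -106), (-62, 15, -76).
Expanding along the first row: (18)(70) − (12)(-4900) + (-65)(910) = 910.
Nonzero ⇒ not coplanar.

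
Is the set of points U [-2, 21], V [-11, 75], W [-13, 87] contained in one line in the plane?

Yes

UV = (-9, 54), UW = (-11, 66).
Twice the signed area of △UVW is (-9)(66) − (54)(-11) = 0.
The triangle is degenerate (zero area), so the points are collinear.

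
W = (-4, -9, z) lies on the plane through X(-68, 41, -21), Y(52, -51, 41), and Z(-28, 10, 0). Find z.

13

Coplanarity requires XY · (XZ × XW) = 0.
XY = (120, -92, 62), XZ = (40, -31, 21); the triple product is linear in z with coefficient -40 and constant term 520.
Setting it to zero: z = 13.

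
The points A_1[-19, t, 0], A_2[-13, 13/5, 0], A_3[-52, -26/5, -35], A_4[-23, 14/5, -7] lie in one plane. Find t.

37/5

Coplanarity ⇔ det[A_1A_2; A_1A_3; A_1A_4] = 0.
Expanding, this is linear in t: (-77)t + (2849/5) = 0.
So t = 37/5.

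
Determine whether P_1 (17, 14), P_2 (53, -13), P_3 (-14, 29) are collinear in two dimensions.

P_1P_2 = (36, -27), P_1P_3 = (-31, 15).
If collinear, P_1P_3 would be a scalar multiple of P_1P_2. But (36)·(15) ≠ (-27)·(-31) (difference -297), so they are not parallel; the points are not collinear.

No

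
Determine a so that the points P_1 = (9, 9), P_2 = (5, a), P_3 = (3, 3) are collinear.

The three points are collinear iff det[P_1P_2; P_1P_3] = 0.
This determinant is linear in a: (6)a + (-30) = 0, so a = 5.

5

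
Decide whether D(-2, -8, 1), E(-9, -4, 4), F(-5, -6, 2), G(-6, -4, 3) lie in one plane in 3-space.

No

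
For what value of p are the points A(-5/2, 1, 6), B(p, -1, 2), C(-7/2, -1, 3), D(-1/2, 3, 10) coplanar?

Normal to plane ACD: n = (-2, -2, 2); plane equation n·P = 15.
Requiring n·B = 15: (-2)p + (6) = 15.
So p = -9/2.

-9/2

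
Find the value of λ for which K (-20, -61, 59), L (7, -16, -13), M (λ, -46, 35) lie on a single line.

-11

Collinearity requires KL × KM = 0; each component is linear in λ.
The y-component gives (-72)λ + (-792) = 0, so λ = -11.
The remaining components then also vanish.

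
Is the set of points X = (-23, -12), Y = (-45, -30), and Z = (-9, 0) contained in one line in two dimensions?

XY = (-22, -18), XZ = (14, 12).
Twice the signed area of △XYZ is (-22)(12) − (-18)(14) = -12.
The area is nonzero, so the three points are not collinear.

No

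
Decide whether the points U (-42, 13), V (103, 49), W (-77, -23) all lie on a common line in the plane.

UV = (145, 36), UW = (-35, -36).
If collinear, UW would be a scalar multiple of UV. But (145)·(-36) ≠ (36)·(-35) (difference -3960), so they are not parallel; the points are not collinear.

No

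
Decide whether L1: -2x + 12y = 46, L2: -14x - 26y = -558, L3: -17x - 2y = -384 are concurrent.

No

Intersecting L1 and L2: solving the 2×2 system gives (x, y) = (25, 8).
Substitute into L3: (-17)(25) + (-2)(8) = -441.
But L3 requires -384 ≠ -441, so the three lines have no common point.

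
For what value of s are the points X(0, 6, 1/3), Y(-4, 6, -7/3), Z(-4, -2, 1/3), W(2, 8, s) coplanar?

1

The points are coplanar iff XY · (XZ × XW) = 0.
Expanding, this is linear in s: (32)s + (-32) = 0.
So s = 1.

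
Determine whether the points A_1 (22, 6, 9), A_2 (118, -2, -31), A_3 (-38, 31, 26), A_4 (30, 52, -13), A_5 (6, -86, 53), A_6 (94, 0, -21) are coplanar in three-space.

The plane through A_1, A_2, A_3 has normal n = A_1A_2 × A_1A_3 = (864, 768, 1920) and equation n·P = 40896.
Checking the remaining points: n·A_4 = 40896, n·A_5 = 40896, n·A_6 = 40896.
All equal 40896, so all 6 points lie in one plane.

Yes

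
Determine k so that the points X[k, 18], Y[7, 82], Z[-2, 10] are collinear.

The three points are collinear iff det[XY; XZ] = 0.
This determinant is linear in k: (72)k + (72) = 0, so k = -1.

-1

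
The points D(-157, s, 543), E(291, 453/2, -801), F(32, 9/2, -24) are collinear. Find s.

-315/2

Collinearity requires DE × DF = 0; each component is linear in s.
The x-component gives (-777)s + (-244755/2) = 0, so s = -315/2.
The remaining components then also vanish.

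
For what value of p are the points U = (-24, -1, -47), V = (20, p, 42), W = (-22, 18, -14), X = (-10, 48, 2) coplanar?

Normal to plane UWX: n = (-686, 364, -168); plane equation n·P = 23996.
Requiring n·V = 23996: (364)p + (-20776) = 23996.
So p = 123.

123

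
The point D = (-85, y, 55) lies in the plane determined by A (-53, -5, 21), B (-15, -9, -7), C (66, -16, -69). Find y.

-17/2

Coplanarity requires AB · (AC × AD) = 0.
AB = (38, -4, -28), AC = (119, -11, -90); the triple product is linear in y with coefficient 88 and constant term 748.
Setting it to zero: y = -17/2.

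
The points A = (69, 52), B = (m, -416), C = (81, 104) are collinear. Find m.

Collinearity: (B − A) must be parallel to (C − A) = (12, 52).
Cross-multiplying the components: (m − 69)·(52) = (-468)·(12).
Solving gives m = -39.

-39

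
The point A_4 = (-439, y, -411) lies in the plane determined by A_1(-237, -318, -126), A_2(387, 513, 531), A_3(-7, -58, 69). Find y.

-658

A normal to the plane is n = A_1A_2 × A_1A_3 = (-8775, 29430, -28890).
A_4 lies in the plane iff n · A_1A_4 = 0.
This gives (29430)y + (19364940) = 0, so y = -658.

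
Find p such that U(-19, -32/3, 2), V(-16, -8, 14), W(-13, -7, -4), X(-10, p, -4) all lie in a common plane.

-5

The points are coplanar iff UV · (UW × UX) = 0.
Expanding, this is linear in p: (90)p + (450) = 0.
So p = -5.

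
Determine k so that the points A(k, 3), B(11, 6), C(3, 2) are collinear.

5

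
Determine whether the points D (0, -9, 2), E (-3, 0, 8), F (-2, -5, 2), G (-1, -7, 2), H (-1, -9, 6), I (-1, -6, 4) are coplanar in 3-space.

The plane through D, E, F has normal n = DE × DF = (-24, -12, 6) and equation n·P = 120.
Checking the remaining points: n·G = 120, n·H = 168, n·I = 120.
Since n·H = 168 ≠ 120, H is off the plane and the points are not all coplanar.

No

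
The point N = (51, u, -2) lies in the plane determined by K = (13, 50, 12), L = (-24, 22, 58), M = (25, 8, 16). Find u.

The plane through K, L, M has equation 1820x + 700y + 1890z = 81340.
Substituting N: (700)u + (89040) = 81340, so u = -11.

-11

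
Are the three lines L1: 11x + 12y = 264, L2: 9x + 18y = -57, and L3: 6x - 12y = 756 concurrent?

No

Intersecting L1 and L2: solving the 2×2 system gives (x, y) = (302/5, -1001/30).
Substitute into L3: (6)(302/5) + (-12)(-1001/30) = 3814/5.
But L3 requires 756 ≠ 3814/5, so the three lines have no common point.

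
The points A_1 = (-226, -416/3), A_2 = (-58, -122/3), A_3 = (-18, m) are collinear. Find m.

The three points are collinear iff det[A_1A_2; A_1A_3] = 0.
This determinant is linear in m: (168)m + (2912) = 0, so m = -52/3.

-52/3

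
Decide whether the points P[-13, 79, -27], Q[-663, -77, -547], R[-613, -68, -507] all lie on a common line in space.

PQ = (-650, -156, -520), PR = (-600, -147, -480).
PQ × PR = (-1560, 0, 1950).
The cross product is nonzero, so the points do not lie on one line.

No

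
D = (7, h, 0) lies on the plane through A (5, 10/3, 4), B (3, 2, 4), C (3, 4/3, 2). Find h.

A normal to the plane is n = AB × AC = (8/3, -4, 4/3).
D lies in the plane iff n · AD = 0.
This gives (-4)h + (40/3) = 0, so h = 10/3.

10/3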